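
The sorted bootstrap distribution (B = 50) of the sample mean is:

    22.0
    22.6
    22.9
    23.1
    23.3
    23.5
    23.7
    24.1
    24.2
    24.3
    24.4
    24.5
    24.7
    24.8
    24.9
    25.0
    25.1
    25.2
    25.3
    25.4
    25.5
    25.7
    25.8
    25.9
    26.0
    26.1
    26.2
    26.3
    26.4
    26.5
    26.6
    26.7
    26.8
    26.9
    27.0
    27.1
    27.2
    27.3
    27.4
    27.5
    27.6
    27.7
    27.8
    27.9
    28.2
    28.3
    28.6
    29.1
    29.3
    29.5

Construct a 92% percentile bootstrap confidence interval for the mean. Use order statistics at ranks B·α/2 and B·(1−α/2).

α = 0.08; lower rank = 50 × 0.040 = 2; upper rank = 50 × 0.960 = 48.
The 2nd smallest replicate is 22.6; the 48th is 29.1.

(22.6, 29.1)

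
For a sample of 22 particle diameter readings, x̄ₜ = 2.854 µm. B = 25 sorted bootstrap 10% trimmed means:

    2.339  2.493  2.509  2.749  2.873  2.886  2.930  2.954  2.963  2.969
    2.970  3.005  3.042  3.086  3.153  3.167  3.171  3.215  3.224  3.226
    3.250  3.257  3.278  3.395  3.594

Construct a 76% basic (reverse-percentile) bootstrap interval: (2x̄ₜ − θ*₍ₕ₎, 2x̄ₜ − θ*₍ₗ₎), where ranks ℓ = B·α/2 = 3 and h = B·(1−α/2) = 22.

Percentile endpoints at ranks 3 and 22: θ*₍3₎ = 2.509, θ*₍22₎ = 3.257.
Basic interval reflects these around x̄ₜ:
  lower = 2 × 2.854 − 3.257 = 2.451
  upper = 2 × 2.854 − 2.509 = 3.199

(2.451, 3.199)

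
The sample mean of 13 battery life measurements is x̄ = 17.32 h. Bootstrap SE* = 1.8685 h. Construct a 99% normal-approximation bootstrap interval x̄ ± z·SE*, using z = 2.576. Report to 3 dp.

(12.507, 22.133)

Margin = 2.576 × 1.8685 = 4.8133
Interval: 17.32 ± 4.8133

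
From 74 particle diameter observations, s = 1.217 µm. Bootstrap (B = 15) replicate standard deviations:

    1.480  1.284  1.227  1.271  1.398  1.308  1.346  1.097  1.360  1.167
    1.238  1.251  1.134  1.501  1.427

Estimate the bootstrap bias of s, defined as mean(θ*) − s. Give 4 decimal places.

bias = +0.0823

mean(θ*) = (1.480 + 1.284 + 1.227 + 1.271 + 1.398 + 1.308 + 1.346 + 1.097 + 1.360 + 1.167 + 1.238 + 1.251 + 1.134 + 1.501 + 1.427) / 15 = 1.29927
bias = 1.29927 − 1.217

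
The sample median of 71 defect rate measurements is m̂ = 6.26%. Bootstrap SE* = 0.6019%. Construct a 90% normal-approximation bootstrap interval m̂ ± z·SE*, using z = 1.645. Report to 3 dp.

Margin = 1.645 × 0.6019 = 0.9901
Interval: 6.26 ± 0.9901

(5.270, 7.250)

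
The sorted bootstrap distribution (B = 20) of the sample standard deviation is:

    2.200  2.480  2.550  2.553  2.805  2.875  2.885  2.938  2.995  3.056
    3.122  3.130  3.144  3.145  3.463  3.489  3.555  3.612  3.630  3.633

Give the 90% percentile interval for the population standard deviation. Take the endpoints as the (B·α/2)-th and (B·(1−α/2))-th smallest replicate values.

α = 0.10; lower rank = 20 × 0.050 = 1; upper rank = 20 × 0.950 = 19.
The 1st smallest replicate is 2.200; the 19th is 3.630.

(2.200, 3.630)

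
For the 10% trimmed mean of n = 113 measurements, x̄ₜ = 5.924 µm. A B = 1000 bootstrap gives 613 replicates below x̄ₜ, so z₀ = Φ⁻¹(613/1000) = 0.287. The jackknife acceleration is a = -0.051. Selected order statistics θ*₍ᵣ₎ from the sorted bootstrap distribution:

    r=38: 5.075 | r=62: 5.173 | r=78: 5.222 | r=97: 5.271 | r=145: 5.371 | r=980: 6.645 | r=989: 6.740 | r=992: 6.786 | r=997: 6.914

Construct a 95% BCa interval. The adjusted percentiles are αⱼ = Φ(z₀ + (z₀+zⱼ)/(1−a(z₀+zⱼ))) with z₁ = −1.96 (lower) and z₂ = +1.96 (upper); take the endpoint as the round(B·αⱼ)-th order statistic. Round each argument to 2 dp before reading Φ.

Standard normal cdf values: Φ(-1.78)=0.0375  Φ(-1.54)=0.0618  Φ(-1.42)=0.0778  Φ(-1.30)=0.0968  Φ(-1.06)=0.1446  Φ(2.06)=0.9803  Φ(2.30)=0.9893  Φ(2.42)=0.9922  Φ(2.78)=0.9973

Lower: z₀ + z₁ = 0.287 + (-1.960) = -1.673; 1 − a(z₀+z₁) = 1 − (-0.051)(-1.673) = 0.9147; argument = 0.287 + (-1.673)/0.9147 = -1.5421 → -1.54.
α₁ = Φ(-1.54) = 0.0618; rank = round(1000 × 0.0618) = 62; θ*₍62₎ = 5.173.
Upper: z₀ + z₂ = 2.247; 1 − a(z₀+z₂) = 1.1146; argument = 2.3030 → 2.30; α₂ = 0.9893; rank = 989; θ*₍989₎ = 6.740.

(5.173, 6.740)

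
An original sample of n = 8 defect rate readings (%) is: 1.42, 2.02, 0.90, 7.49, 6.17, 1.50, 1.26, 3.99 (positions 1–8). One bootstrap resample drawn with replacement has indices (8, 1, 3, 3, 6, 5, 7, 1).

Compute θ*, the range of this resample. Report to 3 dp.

Resample values: 3.99, 1.42, 0.90, 0.90, 1.50, 6.17, 1.26, 1.42.
Range = 6.17 − 0.90 = 5.270

θ* = 5.270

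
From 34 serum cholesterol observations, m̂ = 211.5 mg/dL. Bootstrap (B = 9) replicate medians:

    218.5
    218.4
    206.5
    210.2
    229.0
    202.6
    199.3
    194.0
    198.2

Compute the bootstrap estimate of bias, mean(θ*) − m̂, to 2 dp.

mean(θ*) = (218.5 + 218.4 + 206.5 + 210.2 + 229.0 + 202.6 + 199.3 + 194.0 + 198.2) / 9 = 208.522
bias = 208.522 − 211.5

bias = −2.98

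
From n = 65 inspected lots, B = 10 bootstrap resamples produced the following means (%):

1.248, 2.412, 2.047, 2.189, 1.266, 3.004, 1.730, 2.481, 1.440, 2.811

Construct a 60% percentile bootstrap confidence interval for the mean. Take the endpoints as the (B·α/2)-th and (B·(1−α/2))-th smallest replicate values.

(1.266, 2.481)

Sorted replicates: 1.248, 1.266, 1.440, 1.730, 2.047, 2.189, 2.412, 2.481, 2.811, 3.004
α = 0.40; lower rank = 10 × 0.200 = 2; upper rank = 10 × 0.800 = 8.
The 2nd smallest replicate is 1.266; the 8th is 2.481.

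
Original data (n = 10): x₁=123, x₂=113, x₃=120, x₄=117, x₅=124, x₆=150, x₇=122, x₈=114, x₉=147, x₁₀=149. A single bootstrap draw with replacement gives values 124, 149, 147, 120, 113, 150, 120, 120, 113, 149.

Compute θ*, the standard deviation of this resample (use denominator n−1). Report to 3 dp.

θ* = 16.064

Mean = 130.5000; sum of squared deviations = 2322.5000
s² = 2322.5000 / 9 = 258.0556
s = √258.0556 = 16.064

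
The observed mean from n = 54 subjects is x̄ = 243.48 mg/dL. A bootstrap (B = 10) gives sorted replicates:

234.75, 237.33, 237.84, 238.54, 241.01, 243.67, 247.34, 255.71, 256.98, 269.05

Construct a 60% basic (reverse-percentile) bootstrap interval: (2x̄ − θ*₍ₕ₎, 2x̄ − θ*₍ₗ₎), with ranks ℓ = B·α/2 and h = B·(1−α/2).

(231.25, 249.63)

Percentile endpoints at ranks 2 and 8: θ*₍2₎ = 237.33, θ*₍8₎ = 255.71.
Basic interval reflects these around x̄:
  lower = 2 × 243.48 − 255.71 = 231.25
  upper = 2 × 243.48 − 237.33 = 249.63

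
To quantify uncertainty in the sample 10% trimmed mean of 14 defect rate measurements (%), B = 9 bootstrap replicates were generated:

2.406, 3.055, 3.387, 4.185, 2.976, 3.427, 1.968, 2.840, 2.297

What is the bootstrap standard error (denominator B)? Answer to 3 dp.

SE* = 0.637

Bootstrap SE is the standard deviation of the 9 replicate 10% trimmed means.
Mean of replicates: (2.406 + 3.055 + 3.387 + 4.185 + 2.976 + 3.427 + 1.968 + 2.840 + 2.297) / 9 = 26.5410 / 9 = 2.9490
Sum of squared deviations: (−0.5430)² + (+0.1060)² + (+0.4380)² + (+1.2360)² + (+0.0270)² + (+0.4780)² + (−0.9810)² + (−0.1090)² + (−0.6520)² = 3.6542
Variance = 3.6542 / 9 = 0.4060
SE* = √0.4060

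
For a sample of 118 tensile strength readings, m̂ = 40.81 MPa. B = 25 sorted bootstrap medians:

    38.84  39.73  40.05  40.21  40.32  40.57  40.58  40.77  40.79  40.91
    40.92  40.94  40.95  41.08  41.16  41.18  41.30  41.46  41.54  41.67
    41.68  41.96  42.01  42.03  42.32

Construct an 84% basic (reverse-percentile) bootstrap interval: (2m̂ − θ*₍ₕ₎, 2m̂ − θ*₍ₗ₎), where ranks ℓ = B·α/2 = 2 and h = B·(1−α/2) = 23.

(39.61, 41.89)

Percentile endpoints at ranks 2 and 23: θ*₍2₎ = 39.73, θ*₍23₎ = 42.01.
Basic interval reflects these around m̂:
  lower = 2 × 40.81 − 42.01 = 39.61
  upper = 2 × 40.81 − 39.73 = 41.89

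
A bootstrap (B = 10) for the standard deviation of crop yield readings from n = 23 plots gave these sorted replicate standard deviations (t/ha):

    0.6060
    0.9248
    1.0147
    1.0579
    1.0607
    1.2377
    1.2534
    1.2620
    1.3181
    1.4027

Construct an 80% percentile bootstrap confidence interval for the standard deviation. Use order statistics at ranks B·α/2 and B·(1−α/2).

(0.6060, 1.3181)

α = 0.20; lower rank = 10 × 0.100 = 1; upper rank = 10 × 0.900 = 9.
The 1st smallest replicate is 0.6060; the 9th is 1.3181.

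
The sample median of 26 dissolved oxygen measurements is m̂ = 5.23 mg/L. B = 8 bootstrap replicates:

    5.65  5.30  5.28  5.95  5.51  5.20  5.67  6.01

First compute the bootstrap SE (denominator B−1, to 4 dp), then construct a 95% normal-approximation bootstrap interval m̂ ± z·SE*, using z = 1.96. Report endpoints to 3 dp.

(4.632, 5.828)

Mean of replicates = 5.5713; sum of squared deviations = 0.6519; SE* = √(0.6519/7) = 0.3052
Margin = 1.96 × 0.3052 = 0.5982
Interval: 5.23 ± 0.5982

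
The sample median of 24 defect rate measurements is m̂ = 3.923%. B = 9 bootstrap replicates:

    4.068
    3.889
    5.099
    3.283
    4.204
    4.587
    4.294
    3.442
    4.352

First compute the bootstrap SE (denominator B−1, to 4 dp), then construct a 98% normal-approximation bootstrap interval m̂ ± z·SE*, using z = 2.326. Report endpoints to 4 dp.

(2.6274, 5.2186)

Mean of replicates = 4.1353; sum of squared deviations = 2.4819; SE* = √(2.4819/8) = 0.5570
Margin = 2.326 × 0.5570 = 1.29558
Interval: 3.923 ± 1.29558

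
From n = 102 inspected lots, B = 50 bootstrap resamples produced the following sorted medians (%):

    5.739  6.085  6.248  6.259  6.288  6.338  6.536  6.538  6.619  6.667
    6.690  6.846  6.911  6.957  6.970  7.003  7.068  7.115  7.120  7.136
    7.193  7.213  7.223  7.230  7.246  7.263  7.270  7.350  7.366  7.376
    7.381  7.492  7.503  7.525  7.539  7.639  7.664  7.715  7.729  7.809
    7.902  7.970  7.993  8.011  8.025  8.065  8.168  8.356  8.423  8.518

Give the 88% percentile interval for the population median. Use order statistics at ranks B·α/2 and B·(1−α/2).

α = 0.12; lower rank = 50 × 0.060 = 3; upper rank = 50 × 0.940 = 47.
The 3rd smallest replicate is 6.248; the 47th is 8.168.

(6.248, 8.168)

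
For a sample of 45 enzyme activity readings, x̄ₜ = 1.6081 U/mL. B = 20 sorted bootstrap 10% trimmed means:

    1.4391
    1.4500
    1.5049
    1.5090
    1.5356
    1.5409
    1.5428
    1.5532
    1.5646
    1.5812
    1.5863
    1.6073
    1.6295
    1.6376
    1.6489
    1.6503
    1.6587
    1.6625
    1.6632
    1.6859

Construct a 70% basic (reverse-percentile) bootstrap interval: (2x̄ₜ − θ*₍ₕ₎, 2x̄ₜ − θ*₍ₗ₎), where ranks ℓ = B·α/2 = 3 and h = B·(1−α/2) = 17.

(1.5575, 1.7113)

Percentile endpoints at ranks 3 and 17: θ*₍3₎ = 1.5049, θ*₍17₎ = 1.6587.
Basic interval reflects these around x̄ₜ:
  lower = 2 × 1.6081 − 1.6587 = 1.5575
  upper = 2 × 1.6081 − 1.5049 = 1.7113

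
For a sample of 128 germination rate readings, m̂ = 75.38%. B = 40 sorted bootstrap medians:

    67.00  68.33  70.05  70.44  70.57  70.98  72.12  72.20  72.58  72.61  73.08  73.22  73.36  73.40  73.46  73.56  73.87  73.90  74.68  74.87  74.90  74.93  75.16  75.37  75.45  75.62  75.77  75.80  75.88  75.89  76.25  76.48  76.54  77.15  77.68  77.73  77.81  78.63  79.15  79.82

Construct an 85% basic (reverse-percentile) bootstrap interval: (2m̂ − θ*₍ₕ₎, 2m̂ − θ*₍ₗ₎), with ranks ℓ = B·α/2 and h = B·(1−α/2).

Percentile endpoints at ranks 3 and 37: θ*₍3₎ = 70.05, θ*₍37₎ = 77.81.
Basic interval reflects these around m̂:
  lower = 2 × 75.38 − 77.81 = 72.95
  upper = 2 × 75.38 − 70.05 = 80.71

(72.95, 80.71)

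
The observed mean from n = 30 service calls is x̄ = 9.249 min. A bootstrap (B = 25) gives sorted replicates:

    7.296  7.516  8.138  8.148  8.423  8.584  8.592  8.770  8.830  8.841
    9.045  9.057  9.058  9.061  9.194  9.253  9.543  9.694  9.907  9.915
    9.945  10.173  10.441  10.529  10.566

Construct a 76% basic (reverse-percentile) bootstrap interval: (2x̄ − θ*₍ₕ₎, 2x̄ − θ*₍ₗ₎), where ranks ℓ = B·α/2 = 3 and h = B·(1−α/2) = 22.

(8.325, 10.360)

Percentile endpoints at ranks 3 and 22: θ*₍3₎ = 8.138, θ*₍22₎ = 10.173.
Basic interval reflects these around x̄:
  lower = 2 × 9.249 − 10.173 = 8.325
  upper = 2 × 9.249 − 8.138 = 10.360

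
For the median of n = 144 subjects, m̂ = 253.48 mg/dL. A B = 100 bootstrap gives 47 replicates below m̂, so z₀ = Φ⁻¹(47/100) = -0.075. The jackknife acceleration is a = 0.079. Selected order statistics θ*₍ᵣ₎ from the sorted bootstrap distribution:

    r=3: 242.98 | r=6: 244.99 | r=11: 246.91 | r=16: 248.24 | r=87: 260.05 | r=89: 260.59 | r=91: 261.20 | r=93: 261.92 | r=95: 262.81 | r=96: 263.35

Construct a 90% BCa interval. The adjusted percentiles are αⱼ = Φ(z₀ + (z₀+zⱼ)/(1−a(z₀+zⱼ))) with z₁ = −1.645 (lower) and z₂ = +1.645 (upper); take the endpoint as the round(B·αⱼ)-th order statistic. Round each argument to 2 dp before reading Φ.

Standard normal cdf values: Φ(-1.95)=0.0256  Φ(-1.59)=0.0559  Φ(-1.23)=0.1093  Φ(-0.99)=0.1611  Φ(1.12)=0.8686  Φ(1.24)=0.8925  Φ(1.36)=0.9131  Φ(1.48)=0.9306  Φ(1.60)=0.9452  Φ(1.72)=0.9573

Lower: z₀ + z₁ = -0.075 + (-1.645) = -1.720; 1 − a(z₀+z₁) = 1 − (0.079)(-1.720) = 1.1359; argument = -0.075 + (-1.720)/1.1359 = -1.5892 → -1.59.
α₁ = Φ(-1.59) = 0.0559; rank = round(100 × 0.0559) = 6; θ*₍6₎ = 244.99.
Upper: z₀ + z₂ = 1.570; 1 − a(z₀+z₂) = 0.8760; argument = 1.7173 → 1.72; α₂ = 0.9573; rank = 96; θ*₍96₎ = 263.35.

(244.99, 263.35)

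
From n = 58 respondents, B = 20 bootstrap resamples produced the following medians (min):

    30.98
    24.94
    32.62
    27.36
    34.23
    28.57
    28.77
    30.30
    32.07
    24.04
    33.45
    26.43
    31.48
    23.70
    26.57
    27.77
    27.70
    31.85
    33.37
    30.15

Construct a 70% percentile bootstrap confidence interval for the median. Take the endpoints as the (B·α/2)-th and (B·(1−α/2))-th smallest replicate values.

Sorted replicates: 23.70, 24.04, 24.94, 26.43, 26.57, 27.36, 27.70, 27.77, 28.57, 28.77, 30.15, 30.30, 30.98, 31.48, 31.85, 32.07, 32.62, 33.37, 33.45, 34.23
α = 0.30; lower rank = 20 × 0.150 = 3; upper rank = 20 × 0.850 = 17.
The 3rd smallest replicate is 24.94; the 17th is 32.62.

(24.94, 32.62)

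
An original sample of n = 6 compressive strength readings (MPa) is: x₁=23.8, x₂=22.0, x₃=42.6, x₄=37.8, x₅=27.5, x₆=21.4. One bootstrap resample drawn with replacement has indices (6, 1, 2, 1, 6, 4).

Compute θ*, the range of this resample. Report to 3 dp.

θ* = 16.400

Resample values: 21.4, 23.8, 22.0, 23.8, 21.4, 37.8.
Range = 37.8 − 21.4 = 16.400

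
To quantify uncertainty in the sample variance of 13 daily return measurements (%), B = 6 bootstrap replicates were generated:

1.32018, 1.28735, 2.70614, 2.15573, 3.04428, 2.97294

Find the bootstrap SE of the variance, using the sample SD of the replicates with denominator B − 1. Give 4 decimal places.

SE* = 0.7952

Bootstrap SE is the standard deviation of the 6 replicate variances.
Mean of replicates: (1.32018 + 1.28735 + 2.70614 + 2.15573 + 3.04428 + 2.97294) / 6 = 13.486620 / 6 = 2.247770
Sum of squared deviations: (−0.927590)² + (−0.960420)² + (+0.458370)² + (−0.092040)² + (+0.796510)² + (+0.725170)² = 3.161704
Variance = 3.161704 / 5 = 0.632341
SE* = √0.632341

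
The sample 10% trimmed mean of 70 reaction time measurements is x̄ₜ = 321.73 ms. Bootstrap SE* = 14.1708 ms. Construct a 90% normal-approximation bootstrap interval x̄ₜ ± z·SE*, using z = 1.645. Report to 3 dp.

(298.419, 345.041)

Margin = 1.645 × 14.1708 = 23.3110
Interval: 321.73 ± 23.3110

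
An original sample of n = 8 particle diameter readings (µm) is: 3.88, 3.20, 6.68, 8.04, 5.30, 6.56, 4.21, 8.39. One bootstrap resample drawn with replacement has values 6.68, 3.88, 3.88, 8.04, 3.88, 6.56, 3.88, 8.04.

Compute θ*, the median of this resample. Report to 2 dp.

θ* = 5.22

Sorted: 3.88, 3.88, 3.88, 3.88, 6.56, 6.68, 8.04, 8.04
Median = average of the two middle values = 5.22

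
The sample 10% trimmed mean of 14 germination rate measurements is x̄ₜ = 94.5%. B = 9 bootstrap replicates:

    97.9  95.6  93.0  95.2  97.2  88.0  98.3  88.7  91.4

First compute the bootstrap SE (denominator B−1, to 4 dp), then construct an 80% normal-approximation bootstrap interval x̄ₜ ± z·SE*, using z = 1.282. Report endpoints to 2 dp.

Mean of replicates = 93.9222; sum of squared deviations = 119.7356; SE* = √(119.7356/8) = 3.8687
Margin = 1.282 × 3.8687 = 4.960
Interval: 94.5 ± 4.960

(89.54, 99.46)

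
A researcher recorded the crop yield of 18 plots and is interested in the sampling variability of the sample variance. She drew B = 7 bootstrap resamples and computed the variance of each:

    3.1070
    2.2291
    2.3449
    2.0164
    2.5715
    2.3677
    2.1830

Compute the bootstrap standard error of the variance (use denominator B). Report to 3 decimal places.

SE* = 0.329

Bootstrap SE is the standard deviation of the 7 replicate variances.
Mean of replicates: (3.1070 + 2.2291 + 2.3449 + 2.0164 + 2.5715 + 2.3677 + 2.1830) / 7 = 16.81960 / 7 = 2.40280
Sum of squared deviations: (+0.70420)² + (−0.17370)² + (−0.05790)² + (−0.38640)² + (+0.16870)² + (−0.03510)² + (−0.21980)² = 0.75673
Variance = 0.75673 / 7 = 0.10810
SE* = √0.10810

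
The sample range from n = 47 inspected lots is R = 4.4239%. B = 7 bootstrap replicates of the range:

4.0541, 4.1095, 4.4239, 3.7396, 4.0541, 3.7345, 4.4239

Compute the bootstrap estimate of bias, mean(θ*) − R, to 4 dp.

mean(θ*) = (4.0541 + 4.1095 + 4.4239 + 3.7396 + 4.0541 + 3.7345 + 4.4239) / 7 = 4.07709
bias = 4.07709 − 4.4239

bias = −0.3468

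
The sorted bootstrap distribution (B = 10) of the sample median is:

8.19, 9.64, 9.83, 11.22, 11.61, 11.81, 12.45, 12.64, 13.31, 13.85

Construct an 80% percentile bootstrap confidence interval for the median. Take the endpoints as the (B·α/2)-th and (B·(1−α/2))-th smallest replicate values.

α = 0.20; lower rank = 10 × 0.100 = 1; upper rank = 10 × 0.900 = 9.
The 1st smallest replicate is 8.19; the 9th is 13.31.

(8.19, 13.31)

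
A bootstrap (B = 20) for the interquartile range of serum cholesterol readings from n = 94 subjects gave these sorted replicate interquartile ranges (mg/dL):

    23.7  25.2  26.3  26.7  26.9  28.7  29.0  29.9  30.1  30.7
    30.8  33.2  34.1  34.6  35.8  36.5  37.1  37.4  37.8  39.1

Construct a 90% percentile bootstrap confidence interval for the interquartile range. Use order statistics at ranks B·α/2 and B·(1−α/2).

(23.7, 37.8)

α = 0.10; lower rank = 20 × 0.050 = 1; upper rank = 20 × 0.950 = 19.
The 1st smallest replicate is 23.7; the 19th is 37.8.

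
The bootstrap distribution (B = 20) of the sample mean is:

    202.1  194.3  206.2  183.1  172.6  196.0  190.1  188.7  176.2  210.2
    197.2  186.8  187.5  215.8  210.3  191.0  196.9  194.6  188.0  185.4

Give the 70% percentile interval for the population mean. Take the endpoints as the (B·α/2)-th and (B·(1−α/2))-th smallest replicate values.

(183.1, 206.2)

Sorted replicates: 172.6, 176.2, 183.1, 185.4, 186.8, 187.5, 188.0, 188.7, 190.1, 191.0, 194.3, 194.6, 196.0, 196.9, 197.2, 202.1, 206.2, 210.2, 210.3, 215.8
α = 0.30; lower rank = 20 × 0.150 = 3; upper rank = 20 × 0.850 = 17.
The 3rd smallest replicate is 183.1; the 17th is 206.2.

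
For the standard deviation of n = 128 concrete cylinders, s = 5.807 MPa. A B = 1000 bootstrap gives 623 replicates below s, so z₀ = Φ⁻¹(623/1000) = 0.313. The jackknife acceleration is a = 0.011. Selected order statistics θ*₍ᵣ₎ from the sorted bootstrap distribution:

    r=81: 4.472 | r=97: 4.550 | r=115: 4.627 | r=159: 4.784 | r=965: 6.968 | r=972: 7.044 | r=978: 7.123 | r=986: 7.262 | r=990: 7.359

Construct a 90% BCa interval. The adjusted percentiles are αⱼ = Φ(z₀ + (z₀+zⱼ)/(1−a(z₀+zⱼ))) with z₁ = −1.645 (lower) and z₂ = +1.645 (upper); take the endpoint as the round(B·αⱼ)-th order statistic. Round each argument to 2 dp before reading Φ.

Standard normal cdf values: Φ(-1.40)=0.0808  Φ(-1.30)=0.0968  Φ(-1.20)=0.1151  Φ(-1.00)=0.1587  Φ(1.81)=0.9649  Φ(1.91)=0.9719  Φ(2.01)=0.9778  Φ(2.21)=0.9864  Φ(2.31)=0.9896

Lower: z₀ + z₁ = 0.313 + (-1.645) = -1.332; 1 − a(z₀+z₁) = 1 − (0.011)(-1.332) = 1.0147; argument = 0.313 + (-1.332)/1.0147 = -0.9998 → -1.00.
α₁ = Φ(-1.00) = 0.1587; rank = round(1000 × 0.1587) = 159; θ*₍159₎ = 4.784.
Upper: z₀ + z₂ = 1.958; 1 − a(z₀+z₂) = 0.9785; argument = 2.3141 → 2.31; α₂ = 0.9896; rank = 990; θ*₍990₎ = 7.359.

(4.784, 7.359)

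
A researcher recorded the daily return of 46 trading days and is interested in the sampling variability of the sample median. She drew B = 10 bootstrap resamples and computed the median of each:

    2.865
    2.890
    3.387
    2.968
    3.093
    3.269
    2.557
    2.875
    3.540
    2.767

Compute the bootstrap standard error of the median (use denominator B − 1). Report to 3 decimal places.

Bootstrap SE is the standard deviation of the 10 replicate medians.
Mean of replicates: (2.865 + 2.890 + 3.387 + 2.968 + 3.093 + 3.269 + 2.557 + 2.875 + 3.540 + 2.767) / 10 = 30.2110 / 10 = 3.0211
Sum of squared deviations: (−0.1561)² + (−0.1311)² + (+0.3659)² + (−0.0531)² + (+0.0719)² + (+0.2479)² + (−0.4641)² + (−0.1461)² + (+0.5189)² + (−0.2541)² = 0.8154
Variance = 0.8154 / 9 = 0.0906
SE* = √0.0906

SE* = 0.301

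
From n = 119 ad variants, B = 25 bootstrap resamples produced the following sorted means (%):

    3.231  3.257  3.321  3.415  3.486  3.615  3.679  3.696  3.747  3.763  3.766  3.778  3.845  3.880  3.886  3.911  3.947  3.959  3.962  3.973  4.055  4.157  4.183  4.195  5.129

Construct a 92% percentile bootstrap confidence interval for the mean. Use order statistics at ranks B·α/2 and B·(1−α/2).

α = 0.08; lower rank = 25 × 0.040 = 1; upper rank = 25 × 0.960 = 24.
The 1st smallest replicate is 3.231; the 24th is 4.195.

(3.231, 4.195)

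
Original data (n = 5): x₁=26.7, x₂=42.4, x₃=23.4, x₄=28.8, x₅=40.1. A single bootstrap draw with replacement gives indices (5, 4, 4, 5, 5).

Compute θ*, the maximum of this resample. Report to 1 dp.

Resample values: 40.1, 28.8, 28.8, 40.1, 40.1.
Maximum = 40.1

θ* = 40.1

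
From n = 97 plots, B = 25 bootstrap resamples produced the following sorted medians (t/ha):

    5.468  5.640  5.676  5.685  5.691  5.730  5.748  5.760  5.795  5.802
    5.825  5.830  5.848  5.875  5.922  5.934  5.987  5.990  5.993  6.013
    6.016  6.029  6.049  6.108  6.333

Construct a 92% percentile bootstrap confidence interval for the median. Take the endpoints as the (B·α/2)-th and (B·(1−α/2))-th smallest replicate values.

(5.468, 6.108)

α = 0.08; lower rank = 25 × 0.040 = 1; upper rank = 25 × 0.960 = 24.
The 1st smallest replicate is 5.468; the 24th is 6.108.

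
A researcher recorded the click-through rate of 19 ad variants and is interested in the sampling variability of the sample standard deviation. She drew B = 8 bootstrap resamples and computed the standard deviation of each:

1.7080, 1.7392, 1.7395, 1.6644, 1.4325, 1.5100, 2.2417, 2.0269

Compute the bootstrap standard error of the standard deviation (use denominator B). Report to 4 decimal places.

Bootstrap SE is the standard deviation of the 8 replicate standard deviations.
Mean of replicates: (1.7080 + 1.7392 + 1.7395 + 1.6644 + 1.4325 + 1.5100 + 2.2417 + 2.0269) / 8 = 14.06220 / 8 = 1.75778
Sum of squared deviations: (−0.04978)² + (−0.01858)² + (−0.01828)² + (−0.09337)² + (−0.32527)² + (−0.24778)² + (+0.48392)² + (+0.26912)² = 0.48568
Variance = 0.48568 / 8 = 0.06071
SE* = √0.06071

SE* = 0.2464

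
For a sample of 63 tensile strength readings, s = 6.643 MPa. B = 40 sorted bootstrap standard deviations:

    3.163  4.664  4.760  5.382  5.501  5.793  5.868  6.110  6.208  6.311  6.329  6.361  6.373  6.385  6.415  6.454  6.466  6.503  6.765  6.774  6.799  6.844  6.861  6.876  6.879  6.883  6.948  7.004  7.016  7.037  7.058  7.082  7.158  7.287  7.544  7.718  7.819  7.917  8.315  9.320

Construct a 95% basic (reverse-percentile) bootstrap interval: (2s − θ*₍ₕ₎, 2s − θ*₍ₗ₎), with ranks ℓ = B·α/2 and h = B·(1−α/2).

(4.971, 10.123)

Percentile endpoints at ranks 1 and 39: θ*₍1₎ = 3.163, θ*₍39₎ = 8.315.
Basic interval reflects these around s:
  lower = 2 × 6.643 − 8.315 = 4.971
  upper = 2 × 6.643 − 3.163 = 10.123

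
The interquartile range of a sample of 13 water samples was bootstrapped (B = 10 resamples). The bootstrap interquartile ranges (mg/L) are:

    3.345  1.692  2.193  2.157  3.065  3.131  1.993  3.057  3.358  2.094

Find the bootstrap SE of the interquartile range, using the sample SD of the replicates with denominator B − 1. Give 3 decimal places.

SE* = 0.637

Bootstrap SE is the standard deviation of the 10 replicate interquartile ranges.
Mean of replicates: (3.345 + 1.692 + 2.193 + 2.157 + 3.065 + 3.131 + 1.993 + 3.057 + 3.358 + 2.094) / 10 = 26.0850 / 10 = 2.6085
Sum of squared deviations: (+0.7365)² + (−0.9165)² + (−0.4155)² + (−0.4515)² + (+0.4565)² + (+0.5225)² + (−0.6155)² + (+0.4485)² + (+0.7495)² + (−0.5145)² = 3.6467
Variance = 3.6467 / 9 = 0.4052
SE* = √0.4052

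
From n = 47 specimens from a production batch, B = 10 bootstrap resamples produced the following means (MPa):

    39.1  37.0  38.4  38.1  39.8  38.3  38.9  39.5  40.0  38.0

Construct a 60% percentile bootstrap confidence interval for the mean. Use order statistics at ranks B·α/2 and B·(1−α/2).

Sorted replicates: 37.0, 38.0, 38.1, 38.3, 38.4, 38.9, 39.1, 39.5, 39.8, 40.0
α = 0.40; lower rank = 10 × 0.200 = 2; upper rank = 10 × 0.800 = 8.
The 2nd smallest replicate is 38.0; the 8th is 39.5.

(38.0, 39.5)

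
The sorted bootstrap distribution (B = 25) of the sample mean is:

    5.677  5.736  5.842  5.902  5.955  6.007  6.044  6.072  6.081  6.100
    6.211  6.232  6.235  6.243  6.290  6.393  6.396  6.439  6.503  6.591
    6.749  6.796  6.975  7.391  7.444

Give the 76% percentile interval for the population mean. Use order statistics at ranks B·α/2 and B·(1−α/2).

(5.842, 6.796)

α = 0.24; lower rank = 25 × 0.120 = 3; upper rank = 25 × 0.880 = 22.
The 3rd smallest replicate is 5.842; the 22nd is 6.796.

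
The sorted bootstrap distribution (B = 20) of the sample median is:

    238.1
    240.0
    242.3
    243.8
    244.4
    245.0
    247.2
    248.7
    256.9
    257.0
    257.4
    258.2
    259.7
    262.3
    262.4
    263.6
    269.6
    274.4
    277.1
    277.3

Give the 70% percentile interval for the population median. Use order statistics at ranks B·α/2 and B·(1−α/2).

α = 0.30; lower rank = 20 × 0.150 = 3; upper rank = 20 × 0.850 = 17.
The 3rd smallest replicate is 242.3; the 17th is 269.6.

(242.3, 269.6)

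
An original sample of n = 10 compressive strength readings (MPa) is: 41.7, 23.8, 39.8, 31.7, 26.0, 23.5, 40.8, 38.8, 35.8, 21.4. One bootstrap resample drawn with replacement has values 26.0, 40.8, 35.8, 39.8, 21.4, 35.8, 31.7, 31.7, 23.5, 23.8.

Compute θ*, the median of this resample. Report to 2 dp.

θ* = 31.70

Sorted: 21.4, 23.5, 23.8, 26.0, 31.7, 31.7, 35.8, 35.8, 39.8, 40.8
Median = average of the two middle values = 31.70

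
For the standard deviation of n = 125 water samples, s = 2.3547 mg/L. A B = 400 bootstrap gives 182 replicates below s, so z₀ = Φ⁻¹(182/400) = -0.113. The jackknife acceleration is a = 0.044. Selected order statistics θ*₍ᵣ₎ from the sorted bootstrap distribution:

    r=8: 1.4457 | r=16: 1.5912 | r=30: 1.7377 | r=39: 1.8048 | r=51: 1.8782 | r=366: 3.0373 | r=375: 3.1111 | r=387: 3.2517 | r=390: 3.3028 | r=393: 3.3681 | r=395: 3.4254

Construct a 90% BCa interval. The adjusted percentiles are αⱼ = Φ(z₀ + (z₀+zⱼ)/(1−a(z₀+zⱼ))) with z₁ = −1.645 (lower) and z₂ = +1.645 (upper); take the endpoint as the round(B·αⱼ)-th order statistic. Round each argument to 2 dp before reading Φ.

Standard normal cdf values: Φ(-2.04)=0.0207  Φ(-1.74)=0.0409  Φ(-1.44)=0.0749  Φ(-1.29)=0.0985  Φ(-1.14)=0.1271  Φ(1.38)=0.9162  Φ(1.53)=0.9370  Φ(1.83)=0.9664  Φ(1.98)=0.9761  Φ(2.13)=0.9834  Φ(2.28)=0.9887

Lower: z₀ + z₁ = -0.113 + (-1.645) = -1.758; 1 − a(z₀+z₁) = 1 − (0.044)(-1.758) = 1.0774; argument = -0.113 + (-1.758)/1.0774 = -1.7448 → -1.74.
α₁ = Φ(-1.74) = 0.0409; rank = round(400 × 0.0409) = 16; θ*₍16₎ = 1.5912.
Upper: z₀ + z₂ = 1.532; 1 − a(z₀+z₂) = 0.9326; argument = 1.5297 → 1.53; α₂ = 0.9370; rank = 375; θ*₍375₎ = 3.1111.

(1.5912, 3.1111)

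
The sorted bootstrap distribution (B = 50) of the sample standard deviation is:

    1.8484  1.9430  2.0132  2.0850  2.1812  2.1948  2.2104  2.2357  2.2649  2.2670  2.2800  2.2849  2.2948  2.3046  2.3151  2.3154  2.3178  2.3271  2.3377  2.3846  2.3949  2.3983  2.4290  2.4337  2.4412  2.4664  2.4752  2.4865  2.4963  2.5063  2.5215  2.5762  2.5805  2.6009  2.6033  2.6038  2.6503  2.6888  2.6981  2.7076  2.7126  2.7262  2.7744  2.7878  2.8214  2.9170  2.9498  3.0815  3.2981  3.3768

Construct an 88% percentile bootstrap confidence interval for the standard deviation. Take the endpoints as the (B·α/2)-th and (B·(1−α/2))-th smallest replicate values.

(2.0132, 2.9498)

α = 0.12; lower rank = 50 × 0.060 = 3; upper rank = 50 × 0.940 = 47.
The 3rd smallest replicate is 2.0132; the 47th is 2.9498.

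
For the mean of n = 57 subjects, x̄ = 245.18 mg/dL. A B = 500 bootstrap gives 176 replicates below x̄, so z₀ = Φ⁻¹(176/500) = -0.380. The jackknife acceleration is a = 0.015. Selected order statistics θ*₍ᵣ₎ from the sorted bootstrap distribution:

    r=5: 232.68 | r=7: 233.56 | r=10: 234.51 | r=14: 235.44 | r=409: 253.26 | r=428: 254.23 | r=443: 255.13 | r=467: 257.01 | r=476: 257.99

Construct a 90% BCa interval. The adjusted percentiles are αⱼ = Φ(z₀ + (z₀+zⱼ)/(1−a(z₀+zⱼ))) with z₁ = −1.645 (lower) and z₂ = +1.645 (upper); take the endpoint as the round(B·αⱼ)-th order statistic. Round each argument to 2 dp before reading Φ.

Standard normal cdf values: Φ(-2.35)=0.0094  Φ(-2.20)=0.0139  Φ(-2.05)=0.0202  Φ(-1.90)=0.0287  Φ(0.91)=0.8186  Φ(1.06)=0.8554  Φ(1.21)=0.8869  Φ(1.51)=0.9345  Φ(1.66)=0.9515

Lower: z₀ + z₁ = -0.380 + (-1.645) = -2.025; 1 − a(z₀+z₁) = 1 − (0.015)(-2.025) = 1.0304; argument = -0.380 + (-2.025)/1.0304 = -2.3453 → -2.35.
α₁ = Φ(-2.35) = 0.0094; rank = round(500 × 0.0094) = 5; θ*₍5₎ = 232.68.
Upper: z₀ + z₂ = 1.265; 1 − a(z₀+z₂) = 0.9810; argument = 0.9095 → 0.91; α₂ = 0.8186; rank = 409; θ*₍409₎ = 253.26.

(232.68, 253.26)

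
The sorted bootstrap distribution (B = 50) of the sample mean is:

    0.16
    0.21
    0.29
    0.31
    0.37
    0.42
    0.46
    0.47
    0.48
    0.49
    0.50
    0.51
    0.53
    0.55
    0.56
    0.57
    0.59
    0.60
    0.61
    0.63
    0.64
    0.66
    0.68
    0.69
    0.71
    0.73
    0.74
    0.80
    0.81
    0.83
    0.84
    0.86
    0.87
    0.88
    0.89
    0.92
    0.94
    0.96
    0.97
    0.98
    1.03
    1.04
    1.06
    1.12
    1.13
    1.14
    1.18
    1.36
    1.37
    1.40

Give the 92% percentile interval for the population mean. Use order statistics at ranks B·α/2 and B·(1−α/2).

α = 0.08; lower rank = 50 × 0.040 = 2; upper rank = 50 × 0.960 = 48.
The 2nd smallest replicate is 0.21; the 48th is 1.36.

(0.21, 1.36)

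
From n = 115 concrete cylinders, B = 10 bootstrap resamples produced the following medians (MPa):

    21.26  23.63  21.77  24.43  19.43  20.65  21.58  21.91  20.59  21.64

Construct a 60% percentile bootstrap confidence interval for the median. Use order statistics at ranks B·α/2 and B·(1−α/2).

(20.59, 21.91)

Sorted replicates: 19.43, 20.59, 20.65, 21.26, 21.58, 21.64, 21.77, 21.91, 23.63, 24.43
α = 0.40; lower rank = 10 × 0.200 = 2; upper rank = 10 × 0.800 = 8.
The 2nd smallest replicate is 20.59; the 8th is 21.91.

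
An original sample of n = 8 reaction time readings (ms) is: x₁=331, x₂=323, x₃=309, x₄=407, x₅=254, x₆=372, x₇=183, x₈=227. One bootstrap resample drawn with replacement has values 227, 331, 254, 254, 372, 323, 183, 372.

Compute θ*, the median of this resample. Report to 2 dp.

Sorted: 183, 227, 254, 254, 323, 331, 372, 372
Median = average of the two middle values = 288.50

θ* = 288.50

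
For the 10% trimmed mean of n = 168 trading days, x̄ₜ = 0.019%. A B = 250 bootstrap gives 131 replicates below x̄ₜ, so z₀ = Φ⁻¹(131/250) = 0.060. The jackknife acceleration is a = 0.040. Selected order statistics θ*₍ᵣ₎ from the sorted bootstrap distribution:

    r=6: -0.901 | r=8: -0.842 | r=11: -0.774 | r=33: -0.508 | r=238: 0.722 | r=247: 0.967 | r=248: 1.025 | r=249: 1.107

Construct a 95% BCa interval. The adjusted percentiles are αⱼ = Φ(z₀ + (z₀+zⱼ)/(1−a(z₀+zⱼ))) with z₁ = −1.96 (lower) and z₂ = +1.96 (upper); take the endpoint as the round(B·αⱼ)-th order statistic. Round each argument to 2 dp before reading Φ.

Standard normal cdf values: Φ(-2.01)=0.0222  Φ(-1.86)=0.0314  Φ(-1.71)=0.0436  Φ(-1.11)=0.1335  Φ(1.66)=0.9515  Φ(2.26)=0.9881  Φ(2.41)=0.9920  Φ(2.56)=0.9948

(-0.774, 0.967)

Lower: z₀ + z₁ = 0.060 + (-1.960) = -1.900; 1 − a(z₀+z₁) = 1 − (0.040)(-1.900) = 1.0760; argument = 0.060 + (-1.900)/1.0760 = -1.7058 → -1.71.
α₁ = Φ(-1.71) = 0.0436; rank = round(250 × 0.0436) = 11; θ*₍11₎ = -0.774.
Upper: z₀ + z₂ = 2.020; 1 − a(z₀+z₂) = 0.9192; argument = 2.2576 → 2.26; α₂ = 0.9881; rank = 247; θ*₍247₎ = 0.967.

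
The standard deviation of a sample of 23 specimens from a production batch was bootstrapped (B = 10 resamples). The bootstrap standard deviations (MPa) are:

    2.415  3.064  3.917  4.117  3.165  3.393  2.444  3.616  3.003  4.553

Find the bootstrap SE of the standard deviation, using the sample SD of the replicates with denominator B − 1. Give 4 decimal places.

Bootstrap SE is the standard deviation of the 10 replicate standard deviations.
Mean of replicates: (2.415 + 3.064 + 3.917 + 4.117 + 3.165 + 3.393 + 2.444 + 3.616 + 3.003 + 4.553) / 10 = 33.68700 / 10 = 3.36870
Sum of squared deviations: (−0.95370)² + (−0.30470)² + (+0.54830)² + (+0.74830)² + (−0.20370)² + (+0.02430)² + (−0.92470)² + (+0.24730)² + (−0.36570)² + (+1.18430)² = 4.35759
Variance = 4.35759 / 9 = 0.48418
SE* = √0.48418

SE* = 0.6958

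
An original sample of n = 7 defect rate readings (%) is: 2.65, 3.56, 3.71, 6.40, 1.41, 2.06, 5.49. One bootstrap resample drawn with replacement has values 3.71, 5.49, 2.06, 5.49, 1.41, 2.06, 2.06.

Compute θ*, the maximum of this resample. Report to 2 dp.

Maximum = 5.49

θ* = 5.49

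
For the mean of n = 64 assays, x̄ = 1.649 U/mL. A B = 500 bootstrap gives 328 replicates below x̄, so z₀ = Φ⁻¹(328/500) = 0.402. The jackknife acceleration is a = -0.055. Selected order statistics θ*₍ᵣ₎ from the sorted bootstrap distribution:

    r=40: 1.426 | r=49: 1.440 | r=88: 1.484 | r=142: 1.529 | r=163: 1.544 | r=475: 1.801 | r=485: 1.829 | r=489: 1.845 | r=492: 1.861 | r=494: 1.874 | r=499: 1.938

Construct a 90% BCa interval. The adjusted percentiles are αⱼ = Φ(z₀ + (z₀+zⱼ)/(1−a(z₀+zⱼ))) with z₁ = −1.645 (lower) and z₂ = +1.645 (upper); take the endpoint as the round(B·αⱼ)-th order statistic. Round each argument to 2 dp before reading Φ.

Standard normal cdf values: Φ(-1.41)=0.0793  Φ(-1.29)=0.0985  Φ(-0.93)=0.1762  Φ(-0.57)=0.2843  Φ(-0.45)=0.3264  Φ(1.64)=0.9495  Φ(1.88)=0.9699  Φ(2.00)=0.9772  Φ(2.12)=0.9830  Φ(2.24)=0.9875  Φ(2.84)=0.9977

(1.484, 1.874)

Lower: z₀ + z₁ = 0.402 + (-1.645) = -1.243; 1 − a(z₀+z₁) = 1 − (-0.055)(-1.243) = 0.9316; argument = 0.402 + (-1.243)/0.9316 = -0.9322 → -0.93.
α₁ = Φ(-0.93) = 0.1762; rank = round(500 × 0.1762) = 88; θ*₍88₎ = 1.484.
Upper: z₀ + z₂ = 2.047; 1 − a(z₀+z₂) = 1.1126; argument = 2.2419 → 2.24; α₂ = 0.9875; rank = 494; θ*₍494₎ = 1.874.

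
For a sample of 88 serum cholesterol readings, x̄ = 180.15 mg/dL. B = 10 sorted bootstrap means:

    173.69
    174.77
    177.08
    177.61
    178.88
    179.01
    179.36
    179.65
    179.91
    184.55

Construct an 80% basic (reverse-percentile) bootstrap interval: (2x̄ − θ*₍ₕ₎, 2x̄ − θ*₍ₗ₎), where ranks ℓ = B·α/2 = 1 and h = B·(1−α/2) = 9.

Percentile endpoints at ranks 1 and 9: θ*₍1₎ = 173.69, θ*₍9₎ = 179.91.
Basic interval reflects these around x̄:
  lower = 2 × 180.15 − 179.91 = 180.39
  upper = 2 × 180.15 − 173.69 = 186.61

(180.39, 186.61)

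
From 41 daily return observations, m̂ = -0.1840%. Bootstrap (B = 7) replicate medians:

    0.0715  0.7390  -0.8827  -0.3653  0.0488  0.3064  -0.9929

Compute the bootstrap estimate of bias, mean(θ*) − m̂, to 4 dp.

mean(θ*) = (0.0715 + 0.7390 + (-0.8827) + (-0.3653) + 0.0488 + 0.3064 + (-0.9929)) / 7 = -0.15360
bias = -0.15360 − -0.1840

bias = +0.0304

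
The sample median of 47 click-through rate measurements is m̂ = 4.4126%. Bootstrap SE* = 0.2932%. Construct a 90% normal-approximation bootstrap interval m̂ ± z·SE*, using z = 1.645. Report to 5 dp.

Margin = 1.645 × 0.2932 = 0.482314
Interval: 4.4126 ± 0.482314

(3.93029, 4.89491)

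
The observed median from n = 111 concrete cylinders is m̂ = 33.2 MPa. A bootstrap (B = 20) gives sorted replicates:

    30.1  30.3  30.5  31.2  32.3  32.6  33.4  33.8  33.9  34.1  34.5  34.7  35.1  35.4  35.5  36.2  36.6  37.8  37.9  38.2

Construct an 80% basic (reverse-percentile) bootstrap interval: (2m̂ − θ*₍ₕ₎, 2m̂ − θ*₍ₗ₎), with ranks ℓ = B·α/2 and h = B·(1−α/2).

(28.6, 36.1)

Percentile endpoints at ranks 2 and 18: θ*₍2₎ = 30.3, θ*₍18₎ = 37.8.
Basic interval reflects these around m̂:
  lower = 2 × 33.2 − 37.8 = 28.6
  upper = 2 × 33.2 − 30.3 = 36.1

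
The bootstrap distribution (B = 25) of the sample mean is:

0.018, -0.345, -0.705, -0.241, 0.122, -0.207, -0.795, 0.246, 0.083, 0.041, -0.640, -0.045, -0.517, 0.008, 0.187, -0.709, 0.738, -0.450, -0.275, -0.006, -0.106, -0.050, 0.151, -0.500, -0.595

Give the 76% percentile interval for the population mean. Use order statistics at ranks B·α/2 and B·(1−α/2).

Sorted replicates: -0.795, -0.709, -0.705, -0.640, -0.595, -0.517, -0.500, -0.450, -0.345, -0.275, -0.241, -0.207, -0.106, -0.050, -0.045, -0.006, 0.008, 0.018, 0.041, 0.083, 0.122, 0.151, 0.187, 0.246, 0.738
α = 0.24; lower rank = 25 × 0.120 = 3; upper rank = 25 × 0.880 = 22.
The 3rd smallest replicate is -0.705; the 22nd is 0.151.

(-0.705, 0.151)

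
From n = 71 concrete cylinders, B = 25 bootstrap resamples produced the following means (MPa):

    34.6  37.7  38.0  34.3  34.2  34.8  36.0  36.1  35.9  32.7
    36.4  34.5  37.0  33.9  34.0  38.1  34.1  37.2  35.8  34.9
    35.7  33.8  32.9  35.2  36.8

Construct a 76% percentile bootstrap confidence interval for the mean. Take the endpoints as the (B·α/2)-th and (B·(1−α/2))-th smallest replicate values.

Sorted replicates: 32.7, 32.9, 33.8, 33.9, 34.0, 34.1, 34.2, 34.3, 34.5, 34.6, 34.8, 34.9, 35.2, 35.7, 35.8, 35.9, 36.0, 36.1, 36.4, 36.8, 37.0, 37.2, 37.7, 38.0, 38.1
α = 0.24; lower rank = 25 × 0.120 = 3; upper rank = 25 × 0.880 = 22.
The 3rd smallest replicate is 33.8; the 22nd is 37.2.

(33.8, 37.2)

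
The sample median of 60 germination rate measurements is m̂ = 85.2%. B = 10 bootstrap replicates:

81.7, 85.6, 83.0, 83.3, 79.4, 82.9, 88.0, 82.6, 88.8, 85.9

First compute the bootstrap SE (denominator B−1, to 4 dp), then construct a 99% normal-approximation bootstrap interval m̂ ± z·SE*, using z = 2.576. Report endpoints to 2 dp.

Mean of replicates = 84.1200; sum of squared deviations = 76.1760; SE* = √(76.1760/9) = 2.9093
Margin = 2.576 × 2.9093 = 7.494
Interval: 85.2 ± 7.494

(77.71, 92.69)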